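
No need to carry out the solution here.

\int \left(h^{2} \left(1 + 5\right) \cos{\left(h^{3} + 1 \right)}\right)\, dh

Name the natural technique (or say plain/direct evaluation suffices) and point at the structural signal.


Diagnosis: u-substitution — the only nontrivial dependence routes through h^{3} + 1, whose derivative supplies the leftover factor up to a constant multiple — u = h^{3} + 1 flattens it.


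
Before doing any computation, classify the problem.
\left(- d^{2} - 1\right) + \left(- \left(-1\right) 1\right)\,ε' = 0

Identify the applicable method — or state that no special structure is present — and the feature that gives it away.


Best approach: no special technique — solved for the derivative, no ε appears — this is antidifferentiation in d wearing ODE clothing.


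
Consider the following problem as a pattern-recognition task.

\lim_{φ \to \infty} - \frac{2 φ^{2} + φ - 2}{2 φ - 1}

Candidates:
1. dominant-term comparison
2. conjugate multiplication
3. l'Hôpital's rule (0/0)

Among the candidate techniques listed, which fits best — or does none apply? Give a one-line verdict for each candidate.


Diagnosis: dominant-term comparison — at large φ only the top-degree terms survive; compare the leading terms and the limit falls out.
- dominant-term comparison: a fit — the right tool for this form.
- conjugate multiplication — no divergent radical difference is present for a conjugate pair to cancel.
- l'Hôpital's rule (0/0) — viewed as a single quotient this runs to ∞/∞, not the 0/0 clash this candidate addresses; an at-infinity variant of the rule would resolve it, but comparing leading growth reads the answer without differentiating.


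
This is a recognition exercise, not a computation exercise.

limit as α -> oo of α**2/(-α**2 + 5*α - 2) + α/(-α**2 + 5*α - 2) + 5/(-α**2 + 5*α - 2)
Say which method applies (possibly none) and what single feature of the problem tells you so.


Diagnosis: dominant-term comparison — as α grows, only the highest-degree terms matter — compare leading terms and read the limit off. l'Hôpital's at-infinity variant applies to the expression viewed as a single quotient; the leading-term comparison is the direct route.


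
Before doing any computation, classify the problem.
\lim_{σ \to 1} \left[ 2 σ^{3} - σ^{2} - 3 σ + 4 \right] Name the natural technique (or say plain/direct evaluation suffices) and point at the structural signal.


Best approach: no special technique — the expression is continuous at 1 — substitute and evaluate; no indeterminate form appears.


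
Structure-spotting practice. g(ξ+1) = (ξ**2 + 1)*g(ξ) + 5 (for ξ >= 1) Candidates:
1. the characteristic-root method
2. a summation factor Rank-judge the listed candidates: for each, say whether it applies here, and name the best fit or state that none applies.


Best approach: a summation factor — it is first-order linear but the coefficient ξ**2 + 1 depends on the index, so multiply through by a summation factor to telescope it.
- the characteristic-root method — the coefficients vary with the index, breaking the constant-coefficient structure the method needs.
- a summation factor — a fit — the right tool for this form.


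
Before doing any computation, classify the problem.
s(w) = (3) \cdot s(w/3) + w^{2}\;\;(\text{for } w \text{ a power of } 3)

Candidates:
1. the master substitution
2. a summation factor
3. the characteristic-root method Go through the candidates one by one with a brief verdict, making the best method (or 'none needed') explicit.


Method: the master substitution — the argument shrinks by the factor 3, so measure the index on a logarithmic scale and the recursion becomes a shift.
- the master substitution — applies; the problem has the shape this method handles.
- a summation factor: the recursion divides its index rather than shifting it — there is no previous-term chain for a summation factor to telescope.
- the characteristic-root method: a divided-index call is not the fixed-shift linear shape that characteristic roots solve.


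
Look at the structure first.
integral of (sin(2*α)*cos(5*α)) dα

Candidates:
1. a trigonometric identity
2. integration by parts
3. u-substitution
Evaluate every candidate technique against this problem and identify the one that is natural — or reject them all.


Best approach: a trigonometric identity — two different frequencies multiply in sin(2*α)*cos(5*α); the product-to-sum formula separates them.
- a trigonometric identity: a fit — the right tool for this form.
- integration by parts — not the natural route: no polynomial-kernel product appears — a recursive parts reduction of the trigonometric product exists, but the identity rewrite is direct.
- u-substitution — no subexpression of the integrand serves as a whole-integral substitution inner — individual terms may offer their own, but none carries its derivative as a factor of the full integrand; a working change of variable would have to be constructed from outside the expression.


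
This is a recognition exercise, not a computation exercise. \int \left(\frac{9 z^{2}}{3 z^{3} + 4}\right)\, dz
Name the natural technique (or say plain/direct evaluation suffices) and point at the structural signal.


Diagnosis: u-substitution — read it as f(3 z^{3} + 4) times a constant multiple of d(3 z^{3} + 4): one substitution, u = 3 z^{3} + 4, finishes it.


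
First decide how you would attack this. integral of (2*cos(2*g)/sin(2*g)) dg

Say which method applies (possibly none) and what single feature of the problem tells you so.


Method: u-substitution — a chain-rule shadow: 2*cos(2*g) alongside a function of sin(2*g) means u = sin(2*g) unwinds the composition in one step.


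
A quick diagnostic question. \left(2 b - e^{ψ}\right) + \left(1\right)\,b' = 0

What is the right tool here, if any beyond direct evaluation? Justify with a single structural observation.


Technique: a linear integrating factor — b appears only to the first power with coefficient 2 — the classic integrating-factor setup.


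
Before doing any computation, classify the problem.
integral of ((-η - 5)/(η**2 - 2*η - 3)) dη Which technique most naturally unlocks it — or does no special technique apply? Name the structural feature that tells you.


Technique: partial fractions — a proper rational integrand whose denominator splits into simpler factors — decompose into partial fractions first.


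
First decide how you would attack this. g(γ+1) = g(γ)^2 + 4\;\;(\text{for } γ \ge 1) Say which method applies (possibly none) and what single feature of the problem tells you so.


Method: no special technique — each new value is a nonlinear function of earlier ones — scaling arguments and superposition both fail.


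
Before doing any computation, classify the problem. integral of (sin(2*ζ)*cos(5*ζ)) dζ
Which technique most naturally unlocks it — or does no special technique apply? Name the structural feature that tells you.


Best approach: a trigonometric identity — sin(2*ζ)*cos(5*ζ) is a beat pattern — rewrite the product as a sum of single-frequency waves before integrating.


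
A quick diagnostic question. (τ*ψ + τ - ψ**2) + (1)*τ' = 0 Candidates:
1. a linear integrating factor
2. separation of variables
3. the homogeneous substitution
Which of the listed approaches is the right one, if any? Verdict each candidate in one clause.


Best approach: a linear integrating factor — the unknown enters only to the first power against a nonzero forcing term — the integrating-factor template applies directly.
- a linear integrating factor — yes — fits the structure here.
- separation of variables — no algebra isolates the independent variable on one side and the unknown on the other.
- the homogeneous substitution: the slope does not depend on the ratio of the variables alone.


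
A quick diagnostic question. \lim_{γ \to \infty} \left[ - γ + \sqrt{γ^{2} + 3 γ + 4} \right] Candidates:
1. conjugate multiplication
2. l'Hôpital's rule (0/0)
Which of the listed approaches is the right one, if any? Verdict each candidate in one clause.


Best approach: conjugate multiplication — infinity minus infinity with a radical in play — multiply by the conjugate so the divergences of \sqrt{γ^{2} + 3 γ + 4} and γ annihilate.
- conjugate multiplication — applicable, and directly so.
- l'Hôpital's rule (0/0) — no quotient structure at all: the clash is ∞ minus ∞, which rationalizing converts into a tractable ratio.


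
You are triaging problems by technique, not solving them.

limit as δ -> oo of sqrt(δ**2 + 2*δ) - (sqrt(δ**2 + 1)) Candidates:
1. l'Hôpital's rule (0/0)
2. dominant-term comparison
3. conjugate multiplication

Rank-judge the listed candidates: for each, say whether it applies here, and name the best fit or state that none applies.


Method: conjugate multiplication — neither sqrt(δ**2 + 2*δ) nor sqrt(δ**2 + 1) converges alone, so rewrite their difference as a conjugate-rationalized quotient first.
- l'Hôpital's rule (0/0): substitution produces ∞ − ∞ rather than a vanishing quotient; the rule needs a 0/0 ratio to act on.
- dominant-term comparison — no dominant power emerges to decide the limit by degree comparison.
- conjugate multiplication — applies; the problem has the shape this method handles.


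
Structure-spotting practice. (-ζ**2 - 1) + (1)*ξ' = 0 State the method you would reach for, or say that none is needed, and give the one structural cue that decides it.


Diagnosis: no special technique — the slope is a function of ζ alone, so integrate both sides directly.


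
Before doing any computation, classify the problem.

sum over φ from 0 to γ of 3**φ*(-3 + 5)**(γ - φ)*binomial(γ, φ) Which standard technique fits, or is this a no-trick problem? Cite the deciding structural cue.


Verdict: the binomial theorem — binomial(γ, φ) weighting matched powers of 3 and (-3 + 5) is the expanded form of (3 + (-3 + 5))^γ — fold it back up.


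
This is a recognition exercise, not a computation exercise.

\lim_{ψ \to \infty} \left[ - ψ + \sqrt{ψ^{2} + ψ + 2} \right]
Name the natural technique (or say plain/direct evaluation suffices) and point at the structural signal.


Technique: conjugate multiplication — two divergent pieces with a minus sign between them and a radical in the mix: rationalize \sqrt{ψ^{2} + ψ + 2} - ψ before any limit law applies.


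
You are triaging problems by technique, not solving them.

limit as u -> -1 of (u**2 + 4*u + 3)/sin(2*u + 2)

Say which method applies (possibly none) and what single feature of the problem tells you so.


Diagnosis: l'Hôpital's rule (0/0) — substituting -1 gives 0 over 0; differentiate top and bottom once and re-evaluate. A first-order expansion at the point is an equally standard path; the rule packages it.


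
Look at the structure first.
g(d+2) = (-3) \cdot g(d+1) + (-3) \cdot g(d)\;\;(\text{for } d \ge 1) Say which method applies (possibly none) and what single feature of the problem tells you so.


Best approach: the characteristic-root method — try a geometric ansatz r^d: constant coefficients turn the recurrence into one polynomial equation in r.


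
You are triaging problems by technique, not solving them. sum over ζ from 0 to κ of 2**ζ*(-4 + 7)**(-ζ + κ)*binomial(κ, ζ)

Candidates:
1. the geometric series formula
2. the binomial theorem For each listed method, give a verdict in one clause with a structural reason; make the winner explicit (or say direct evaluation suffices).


Method: the binomial theorem — binomial(κ, ζ) weighting matched powers of 2 and (-4 + 7) is the expanded form of (2 + (-4 + 7))^κ — fold it back up.
- the geometric series formula: the term-to-term ratio changes with the index, so the geometric formula cannot close it.
- the binomial theorem — a fit — the right tool for this form.


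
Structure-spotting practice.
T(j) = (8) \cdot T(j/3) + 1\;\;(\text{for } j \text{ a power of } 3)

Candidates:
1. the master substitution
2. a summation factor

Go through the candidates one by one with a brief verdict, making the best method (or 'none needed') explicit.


Verdict: the master substitution — the argument contracts 3-fold per step: reindex j exponentially and solve the linear recurrence in the new index.
- the master substitution: yes — fits the structure here.
- a summation factor: the recursion divides its index rather than shifting it — there is no previous-term chain for a summation factor to telescope.


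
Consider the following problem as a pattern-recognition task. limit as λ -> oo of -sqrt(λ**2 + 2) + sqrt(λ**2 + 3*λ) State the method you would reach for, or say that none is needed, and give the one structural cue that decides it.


Technique: conjugate multiplication — infinity minus infinity with a radical in play — multiply by the conjugate so the divergences of sqrt(λ**2 + 3*λ) and sqrt(λ**2 + 2) annihilate.


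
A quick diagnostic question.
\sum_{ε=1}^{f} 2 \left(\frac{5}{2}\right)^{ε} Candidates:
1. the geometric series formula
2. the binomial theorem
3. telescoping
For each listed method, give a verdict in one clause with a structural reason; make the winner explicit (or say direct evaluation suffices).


Verdict: the geometric series formula — the ratio of consecutive terms is the constant \frac{5}{2}, independent of the index — a geometric sum.
- the geometric series formula — yes — fits the structure here.
- the binomial theorem — there is no sum-raised-to-a-power identity hiding in these terms.
- telescoping: computed from the summand as displayed, the partial sums build up without the pairwise collapse telescoping exploits.


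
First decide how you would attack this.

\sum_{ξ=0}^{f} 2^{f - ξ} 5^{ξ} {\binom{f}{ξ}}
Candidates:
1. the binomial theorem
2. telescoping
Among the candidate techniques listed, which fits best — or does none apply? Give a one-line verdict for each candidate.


Method: the binomial theorem — the summand is term ξ of a binomial expansion in 5 and 2; the whole sum is a single power.
- the binomial theorem — applies; the problem has the shape this method handles.
- telescoping — as presented, consecutive terms share no shifted copy to cancel against — no rewrite is on display to change that.


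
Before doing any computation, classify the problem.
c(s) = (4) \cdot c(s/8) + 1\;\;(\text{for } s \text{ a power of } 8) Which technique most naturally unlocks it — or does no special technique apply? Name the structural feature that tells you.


Diagnosis: the master substitution — the argument contracts 8-fold per step: reindex s exponentially and solve the linear recurrence in the new index.


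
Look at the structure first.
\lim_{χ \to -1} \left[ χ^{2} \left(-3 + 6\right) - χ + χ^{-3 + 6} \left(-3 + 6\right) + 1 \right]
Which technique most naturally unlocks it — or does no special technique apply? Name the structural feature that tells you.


Method: no special technique — the expression is continuous at -1 — substitute and evaluate; no indeterminate form appears.


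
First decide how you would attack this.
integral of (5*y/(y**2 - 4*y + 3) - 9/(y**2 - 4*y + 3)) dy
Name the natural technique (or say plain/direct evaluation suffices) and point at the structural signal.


Verdict: partial fractions — the bottom, y**2 - 4*y + 3, comes apart into simple factors, and a proper rational function over split factors decomposes.


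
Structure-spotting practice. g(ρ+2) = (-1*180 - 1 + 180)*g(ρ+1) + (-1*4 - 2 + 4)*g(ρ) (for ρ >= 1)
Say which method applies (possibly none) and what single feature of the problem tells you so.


Best approach: the characteristic-root method — the recurrence is linear and homogeneous with constant coefficients, so the ansatz r^ρ turns it into a polynomial equation for r.


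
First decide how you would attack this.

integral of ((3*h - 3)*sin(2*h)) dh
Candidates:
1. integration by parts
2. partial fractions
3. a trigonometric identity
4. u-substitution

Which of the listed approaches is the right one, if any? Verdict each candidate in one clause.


Verdict: integration by parts — the integrand splits as 3*h - 3 times sin(2*h) — repeatedly differentiating the polynomial part kills it, which is the parts ladder.
- integration by parts: applies; the problem has the shape this method handles.
- partial fractions: the expression is not a ratio of polynomials that decomposes further.
- a trigonometric identity: no identity rewrites this into an easier trigonometric form.
- u-substitution: no subexpression of the integrand serves as a whole-integral substitution inner — individual terms may offer their own, but none carries its derivative as a factor of the full integrand; a working change of variable would have to be constructed from outside the expression.


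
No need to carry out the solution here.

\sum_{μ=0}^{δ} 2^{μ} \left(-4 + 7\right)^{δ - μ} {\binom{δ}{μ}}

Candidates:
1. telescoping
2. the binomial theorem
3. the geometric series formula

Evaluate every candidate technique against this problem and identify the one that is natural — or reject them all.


Diagnosis: the binomial theorem — {\binom{δ}{μ}} weighting matched powers of 2 and (-4 + 7) is the expanded form of (2 + (-4 + 7))^δ — fold it back up.
- telescoping: the terms as presented offer no neighboring cancellation — a telescoping rewrite may exist, but the displayed structure does not hand one over.
- the binomial theorem: a fit — the right tool for this form.
- the geometric series formula: the ratio of consecutive terms depends on the index.


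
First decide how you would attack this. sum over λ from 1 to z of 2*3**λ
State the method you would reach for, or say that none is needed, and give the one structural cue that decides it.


Technique: the geometric series formula — consecutive terms stand in a fixed index-free ratio — the geometric sum formula closes it.


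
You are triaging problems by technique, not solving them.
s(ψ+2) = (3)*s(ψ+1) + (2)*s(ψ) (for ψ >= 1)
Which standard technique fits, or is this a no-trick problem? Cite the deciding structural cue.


Best approach: the characteristic-root method — shift-invariance with fixed coefficients calls for exponential trials; the characteristic polynomial finds every r^ψ.


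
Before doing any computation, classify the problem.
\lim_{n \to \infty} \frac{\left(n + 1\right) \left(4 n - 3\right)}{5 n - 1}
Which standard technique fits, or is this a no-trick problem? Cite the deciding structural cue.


Verdict: dominant-term comparison — at large n only the top-degree terms survive; compare the leading terms and the limit falls out. As a single quotient, the ∞/∞ shape would yield to repeated differentiation as well — the growth comparison gets there in one look.


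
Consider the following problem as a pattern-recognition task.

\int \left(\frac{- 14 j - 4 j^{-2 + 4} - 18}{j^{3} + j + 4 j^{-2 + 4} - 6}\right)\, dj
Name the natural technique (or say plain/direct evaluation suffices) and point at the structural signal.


Best approach: partial fractions — a proper rational integrand whose denominator splits into simpler factors — decompose into partial fractions first.


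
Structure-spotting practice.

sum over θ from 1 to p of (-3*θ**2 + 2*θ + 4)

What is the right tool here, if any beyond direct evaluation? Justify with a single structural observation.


Method: no special technique — the sum is polynomial through and through; closed forms for each power of θ finish it directly.


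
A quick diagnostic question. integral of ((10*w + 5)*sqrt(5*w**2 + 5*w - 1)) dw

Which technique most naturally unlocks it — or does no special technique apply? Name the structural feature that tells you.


Verdict: u-substitution — viewed as a product, the integrand is a composition evaluated at 5*w**2 + 5*w - 1 times (a constant multiple of) that inner expression's derivative, so u = 5*w**2 + 5*w - 1 makes it elementary.


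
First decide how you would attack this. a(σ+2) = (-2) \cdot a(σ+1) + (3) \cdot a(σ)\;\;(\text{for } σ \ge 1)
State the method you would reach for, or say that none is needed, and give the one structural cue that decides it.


Diagnosis: the characteristic-root method — this is the constant-coefficient homogeneous case — the whole solution in σ reduces to a polynomial's roots.


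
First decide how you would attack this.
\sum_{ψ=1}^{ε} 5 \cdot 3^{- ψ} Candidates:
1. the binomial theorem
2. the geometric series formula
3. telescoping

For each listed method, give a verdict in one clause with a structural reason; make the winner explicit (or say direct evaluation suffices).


Best approach: the geometric series formula — consecutive terms stand in a fixed index-free ratio — the geometric sum formula closes it.
- the binomial theorem — the summand does not match any term pattern of an expanded binomial power.
- the geometric series formula — applicable, and directly so.
- telescoping: neither a shifted-difference shape nor integer-spaced poles are present.


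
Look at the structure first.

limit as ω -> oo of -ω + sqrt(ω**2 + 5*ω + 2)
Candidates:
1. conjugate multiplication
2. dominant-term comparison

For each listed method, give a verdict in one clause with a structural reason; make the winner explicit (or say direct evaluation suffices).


Best approach: conjugate multiplication — turning the difference into a conjugate-rationalized ratio makes the limit readable.
- conjugate multiplication — applicable, and directly so.
- dominant-term comparison — no dominant power emerges to decide the limit by degree comparison.


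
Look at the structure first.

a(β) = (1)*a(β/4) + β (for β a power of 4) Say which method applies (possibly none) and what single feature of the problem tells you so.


Best approach: the master substitution — divide-the-index recursion (β/4 inside the call) straightens out once the index is rewritten as 4^m.


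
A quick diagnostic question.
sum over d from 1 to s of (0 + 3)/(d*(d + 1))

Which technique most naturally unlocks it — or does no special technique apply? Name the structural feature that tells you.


Diagnosis: telescoping — one partial-fraction pass turns (0 + 3)/(d*(d + 1)) into a shifted difference, and shifted differences telescope.


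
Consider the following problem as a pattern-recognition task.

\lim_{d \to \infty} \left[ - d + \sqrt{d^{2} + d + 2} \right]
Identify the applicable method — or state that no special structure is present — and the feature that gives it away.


Best approach: conjugate multiplication — this difference gives up after one conjugate multiplication — the radical structure cancels against its conjugate.


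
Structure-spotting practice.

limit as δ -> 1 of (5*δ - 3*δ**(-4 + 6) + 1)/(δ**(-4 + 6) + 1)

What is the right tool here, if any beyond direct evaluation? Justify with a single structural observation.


Technique: no special technique — no vanishing denominator and no indeterminate clash at the point — evaluation is immediate.


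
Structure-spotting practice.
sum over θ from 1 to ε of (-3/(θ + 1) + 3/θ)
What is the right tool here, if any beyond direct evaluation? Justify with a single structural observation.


Verdict: telescoping — each term adds 3/θ and subtracts the same expression advanced one index; that subtracted piece cancels against the next term's added copy — only the boundary terms survive.


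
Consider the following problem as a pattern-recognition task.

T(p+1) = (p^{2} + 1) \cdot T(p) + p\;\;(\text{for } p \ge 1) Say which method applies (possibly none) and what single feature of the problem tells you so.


Verdict: a summation factor — one step of memory with a weight p^{2} + 1 that changes as the index grows — the summation-factor construction is built for this.


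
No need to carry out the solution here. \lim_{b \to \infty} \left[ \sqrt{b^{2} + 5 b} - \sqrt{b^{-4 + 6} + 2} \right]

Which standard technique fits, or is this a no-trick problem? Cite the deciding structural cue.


Diagnosis: conjugate multiplication — neither \sqrt{b^{2} + 5 b} nor \sqrt{b^{-4 + 6} + 2} converges alone, so rewrite their difference as a conjugate-rationalized quotient first.


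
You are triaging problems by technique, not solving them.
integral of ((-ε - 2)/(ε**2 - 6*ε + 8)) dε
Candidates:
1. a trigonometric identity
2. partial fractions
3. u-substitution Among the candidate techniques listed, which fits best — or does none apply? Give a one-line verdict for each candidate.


Method: partial fractions — a proper rational integrand over the factorable ε**2 - 6*ε + 8: partial fractions reduce it to elementary pieces.
- a trigonometric identity — with no trigonometric functions present, identity rewriting has no target.
- partial fractions: applies; the problem has the shape this method handles.
- u-substitution: no subexpression of the integrand serves as a whole-integral substitution inner — individual terms may offer their own, but none carries its derivative as a factor of the full integrand; a working change of variable would have to be constructed from outside the expression.


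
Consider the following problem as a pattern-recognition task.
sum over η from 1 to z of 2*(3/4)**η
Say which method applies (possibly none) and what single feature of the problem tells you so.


Method: the geometric series formula — each term is 3/4 times the previous one, so the geometric-series formula applies directly.


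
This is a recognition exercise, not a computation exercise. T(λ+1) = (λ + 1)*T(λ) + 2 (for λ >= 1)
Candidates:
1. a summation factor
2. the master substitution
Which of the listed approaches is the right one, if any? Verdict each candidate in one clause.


Best approach: a summation factor — first-order linear but the coefficient λ + 1 moves with the index — divide by the cumulative product and telescope.
- a summation factor: yes — fits the structure here.
- the master substitution — this is shift-type recursion, outside the divide-and-conquer template.


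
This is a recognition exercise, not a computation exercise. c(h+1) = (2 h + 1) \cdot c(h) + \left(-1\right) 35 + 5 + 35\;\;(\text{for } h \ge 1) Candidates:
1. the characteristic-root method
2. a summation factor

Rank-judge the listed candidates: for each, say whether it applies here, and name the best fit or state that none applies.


Diagnosis: a summation factor — because the multiplier 2 h + 1 is index-dependent, divide through by its running product and sum the resulting differences.
- the characteristic-root method — an index-dependent weight blocks the pure exponential ansatz.
- a summation factor: a fit — the right tool for this form.


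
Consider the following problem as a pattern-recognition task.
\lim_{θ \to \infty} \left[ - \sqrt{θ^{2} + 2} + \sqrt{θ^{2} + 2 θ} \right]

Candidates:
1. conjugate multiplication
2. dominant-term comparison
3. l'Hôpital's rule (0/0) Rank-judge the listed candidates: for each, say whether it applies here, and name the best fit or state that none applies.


Verdict: conjugate multiplication — an infinity-minus-infinity difference with a surviving radical — multiply by the conjugate to cancel the divergence.
- conjugate multiplication — yes, a natural case for it.
- dominant-term comparison: this limit is not decided by comparing polynomial growth at infinity.
- l'Hôpital's rule (0/0) — substitution produces ∞ − ∞ rather than a vanishing quotient; the rule needs a 0/0 ratio to act on.


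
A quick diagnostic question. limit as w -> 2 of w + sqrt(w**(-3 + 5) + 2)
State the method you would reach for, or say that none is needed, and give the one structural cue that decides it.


Method: no special technique — nothing blocks direct substitution at 2: plug in and finish.


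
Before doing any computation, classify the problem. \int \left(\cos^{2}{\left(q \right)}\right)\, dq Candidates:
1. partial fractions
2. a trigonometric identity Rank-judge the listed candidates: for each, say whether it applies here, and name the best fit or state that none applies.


Diagnosis: a trigonometric identity — \cos^{2}{\left(q \right)} is an even power — the power-reduction identity rewrites it into first-degree cosines.
- partial fractions — the expression is not a ratio of polynomials that decomposes further.
- a trigonometric identity — applies; the problem has the shape this method handles.


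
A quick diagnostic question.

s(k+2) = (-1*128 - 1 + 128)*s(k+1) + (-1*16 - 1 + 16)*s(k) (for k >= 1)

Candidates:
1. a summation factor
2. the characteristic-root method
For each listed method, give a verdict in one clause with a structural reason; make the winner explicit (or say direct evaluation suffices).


Technique: the characteristic-root method — linear, homogeneous, constant coefficients: solutions of the form r^k exist — find the roots of the characteristic polynomial.
- a summation factor: a summation factor telescopes one-step recursions; this one carries higher-order memory.
- the characteristic-root method: applies; the problem has the shape this method handles.


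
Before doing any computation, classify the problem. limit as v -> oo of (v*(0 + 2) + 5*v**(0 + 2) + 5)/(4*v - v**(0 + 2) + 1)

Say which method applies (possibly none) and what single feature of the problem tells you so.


Method: dominant-term comparison — divide by the highest power of v present: lower-order terms vanish and the dominant ratio remains. As a single quotient, the ∞/∞ shape would yield to repeated differentiation as well — the growth comparison gets there in one look.


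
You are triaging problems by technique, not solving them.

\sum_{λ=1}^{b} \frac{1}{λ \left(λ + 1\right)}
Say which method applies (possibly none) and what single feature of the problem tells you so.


Method: telescoping — split \frac{1}{λ \left(λ + 1\right)} by partial fractions and the pieces are one function at shifted arguments — interior terms cancel.


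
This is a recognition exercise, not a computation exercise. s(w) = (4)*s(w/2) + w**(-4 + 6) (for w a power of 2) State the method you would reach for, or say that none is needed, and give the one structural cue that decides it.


Verdict: the master substitution — the call at w/2 makes this multiplicative recursion; the master-style substitution converts it to additive.


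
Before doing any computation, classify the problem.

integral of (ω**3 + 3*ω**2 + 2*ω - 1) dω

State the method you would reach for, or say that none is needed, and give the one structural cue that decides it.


Method: no special technique — every term is a constant multiple of a power of ω; term-wise power-rule integration needs no preliminary transformation.


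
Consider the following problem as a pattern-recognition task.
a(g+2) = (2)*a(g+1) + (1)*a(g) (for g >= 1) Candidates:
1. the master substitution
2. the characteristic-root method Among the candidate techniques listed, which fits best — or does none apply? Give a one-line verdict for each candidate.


Method: the characteristic-root method — no index-dependence in the weights and nothing inhomogeneous: classic characteristic-equation setup.
- the master substitution — no fixed divisor shrinks the index between calls.
- the characteristic-root method — applies; the problem has the shape this method handles.


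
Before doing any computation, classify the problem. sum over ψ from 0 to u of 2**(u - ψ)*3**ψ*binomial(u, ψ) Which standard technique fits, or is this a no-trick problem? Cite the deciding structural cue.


Diagnosis: the binomial theorem — binomial coefficients against complementary powers of 3 and 2: recognize the binomial expansion and resum.


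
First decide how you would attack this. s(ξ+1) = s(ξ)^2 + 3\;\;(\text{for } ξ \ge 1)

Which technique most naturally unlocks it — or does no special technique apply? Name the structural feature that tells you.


Best approach: no special technique — the unknown sequence enters the update nonlinearly, so no linear method fits the recurrence as written — direct iteration remains.


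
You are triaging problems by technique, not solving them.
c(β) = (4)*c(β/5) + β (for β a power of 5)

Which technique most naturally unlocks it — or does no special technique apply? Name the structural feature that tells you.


Best approach: the master substitution — the argument β/5 divides the index by 5; the standard β = 5^m substitution converts it to a constant-shift recurrence.


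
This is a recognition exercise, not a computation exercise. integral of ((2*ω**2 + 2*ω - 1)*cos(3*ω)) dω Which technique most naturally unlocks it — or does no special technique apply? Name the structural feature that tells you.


Best approach: integration by parts — a polynomial 2*ω**2 + 2*ω - 1 against the kernel cos(3*ω) is the signature bounded-ladder case for integration by parts.


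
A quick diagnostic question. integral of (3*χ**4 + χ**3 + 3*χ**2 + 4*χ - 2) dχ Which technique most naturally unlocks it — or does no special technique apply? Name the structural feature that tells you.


Best approach: no special technique — nothing composite, nothing rational, nothing trigonometric — each constant-multiple power of χ integrates by the power rule alone.


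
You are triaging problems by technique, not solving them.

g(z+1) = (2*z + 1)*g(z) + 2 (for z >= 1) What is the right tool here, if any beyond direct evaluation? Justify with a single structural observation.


Best approach: a summation factor — one-term recursion with variable weight 2*z + 1 is solved by product normalization, not by root-finding.


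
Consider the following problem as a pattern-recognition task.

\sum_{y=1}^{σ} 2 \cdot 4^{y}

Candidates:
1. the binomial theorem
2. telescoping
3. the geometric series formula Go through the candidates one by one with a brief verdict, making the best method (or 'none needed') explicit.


Best approach: the geometric series formula — each summand is the previous one scaled by 4; that constant multiplier is itself the geometric structure.
- the binomial theorem — no binomial coefficients pair up with complementary powers here.
- telescoping: writing out consecutive terms as given produces no pairwise cancellation.
- the geometric series formula — yes, a natural case for it.


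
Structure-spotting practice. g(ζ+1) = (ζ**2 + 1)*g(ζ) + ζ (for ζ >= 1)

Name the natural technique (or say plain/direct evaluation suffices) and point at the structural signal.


Method: a summation factor — with the index-dependent coefficient ζ**2 + 1, dividing by the cumulative product turns the left side into a pure difference.


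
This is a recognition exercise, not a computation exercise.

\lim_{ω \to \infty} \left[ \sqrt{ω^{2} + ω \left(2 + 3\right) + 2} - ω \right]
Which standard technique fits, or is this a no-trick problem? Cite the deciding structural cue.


Method: conjugate multiplication — infinity minus infinity with a radical in play — multiply by the conjugate so the divergences of \sqrt{ω^{2} + ω \left(2 + 3\right) + 2} and ω annihilate.


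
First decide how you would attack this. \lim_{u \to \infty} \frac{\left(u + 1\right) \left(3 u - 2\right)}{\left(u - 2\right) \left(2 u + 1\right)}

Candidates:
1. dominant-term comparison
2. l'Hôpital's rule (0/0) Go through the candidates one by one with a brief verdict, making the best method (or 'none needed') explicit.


Verdict: dominant-term comparison — at large u only the top-degree terms survive; compare the leading terms and the limit falls out.
- dominant-term comparison — yes — fits the structure here.
- l'Hôpital's rule (0/0): as a single quotient the expression runs to ∞/∞ at the limit point — an at-infinity form of the rule would apply, though the leading-growth comparison is the direct reading.


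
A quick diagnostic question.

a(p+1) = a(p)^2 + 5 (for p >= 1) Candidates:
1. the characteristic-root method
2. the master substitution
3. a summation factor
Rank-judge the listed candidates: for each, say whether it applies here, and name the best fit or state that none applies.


Verdict: no special technique — the update rule curves (it is not linear in the unknown sequence), so no superposition-based closed form attaches — iterate or study it directly.
- the characteristic-root method — the recursion is nonlinear in the sequence values, so no linear-modes ansatz applies.
- the master substitution: no fixed divisor shrinks the index between calls.
- a summation factor — the recursion is nonlinear — outside the first-order linear family a summation factor addresses.


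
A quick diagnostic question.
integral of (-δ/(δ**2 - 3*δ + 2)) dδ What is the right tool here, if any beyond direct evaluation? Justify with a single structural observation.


Method: partial fractions — the factorization of δ**2 - 3*δ + 2 is the whole battle; after it, each term is a table integral.


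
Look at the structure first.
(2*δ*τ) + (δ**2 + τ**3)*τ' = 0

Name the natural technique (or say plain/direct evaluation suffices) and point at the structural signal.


Verdict: the exact-equation method — d/dτ of 2*δ*τ equals d/dδ of δ**2 + τ**3: the form is a total differential of one potential — integrate it exactly.


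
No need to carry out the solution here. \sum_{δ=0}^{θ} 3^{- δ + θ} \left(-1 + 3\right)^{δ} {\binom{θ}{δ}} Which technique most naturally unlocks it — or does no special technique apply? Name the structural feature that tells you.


Method: the binomial theorem — the binomial coefficients weight matched powers of (-1 + 3) and 3, which is exactly the expansion of a binomial power.


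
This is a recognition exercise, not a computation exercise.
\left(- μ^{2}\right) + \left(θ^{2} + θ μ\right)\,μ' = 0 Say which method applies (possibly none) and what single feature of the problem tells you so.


Verdict: the homogeneous substitution — the slope's numerator and denominator share total degree; set v = μ/θ and the equation drops to separable form. A Bernoulli-style rewrite — possibly after exchanging which variable is treated as dependent — would work as well; the homogeneous substitution is the more immediate reading here.


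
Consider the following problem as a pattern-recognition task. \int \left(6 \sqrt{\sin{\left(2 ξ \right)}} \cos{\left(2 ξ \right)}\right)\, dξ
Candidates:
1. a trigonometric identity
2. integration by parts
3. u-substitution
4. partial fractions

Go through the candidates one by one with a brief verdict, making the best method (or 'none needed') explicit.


Best approach: u-substitution — collected, the integrand has one factor that is, up to a constant, the derivative of an inner expression the rest depends on — substitute for that inner expression.
- a trigonometric identity: no even trigonometric power and no product of distinct frequencies to rewrite.
- integration by parts — no split into a nonconstant polynomial times one of the standard kernels — exp, sine, or cosine of a linear argument, or a logarithm — applies here.
- u-substitution — yes — fits the structure here.
- partial fractions: the expression is not a ratio of polynomials that decomposes further.


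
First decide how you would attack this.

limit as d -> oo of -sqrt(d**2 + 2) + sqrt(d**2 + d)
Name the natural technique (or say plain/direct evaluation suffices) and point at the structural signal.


Best approach: conjugate multiplication — this difference gives up after one conjugate multiplication — the radical structure cancels against its conjugate.
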